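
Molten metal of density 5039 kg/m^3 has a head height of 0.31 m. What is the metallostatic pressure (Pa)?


Formula: P = rho * g * h
rho * g = 5039 * 9.81 = 49432.59 N/m^3
P = 49432.59 * 0.31 = 15324.1029 Pa

Answer: 15324.1029 Pa


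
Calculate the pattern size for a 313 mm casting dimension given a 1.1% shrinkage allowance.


Formula: L_pattern = L_casting * (1 + shrinkage_rate/100)
Shrinkage factor = 1 + 1.1/100 = 1.011
L_pattern = 313 mm * 1.011 = 316.4430 mm

Final answer: 316.4430 mm


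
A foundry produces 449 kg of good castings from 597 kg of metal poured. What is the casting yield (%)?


Formula: Casting Yield = (W_good / W_total) * 100
Yield = (449 kg / 597 kg) * 100 = 75.2094%


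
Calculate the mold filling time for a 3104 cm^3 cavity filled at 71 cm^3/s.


Formula: t_fill = V_mold / Q_flow
t = 3104 cm^3 / 71 cm^3/s = 43.7183 s


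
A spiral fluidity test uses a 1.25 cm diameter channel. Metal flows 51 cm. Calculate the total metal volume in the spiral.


Formula: V = pi * (d/2)^2 * L  (cylinder volume)
Radius = 1.25/2 = 0.625 cm
V = pi * 0.625^2 * 51 = 62.5864 cm^3

Final answer: 62.5864 cm^3


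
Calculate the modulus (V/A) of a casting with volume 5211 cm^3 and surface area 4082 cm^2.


Formula: Casting Modulus M = V / A
M = 5211 cm^3 / 4082 cm^2 = 1.2766 cm


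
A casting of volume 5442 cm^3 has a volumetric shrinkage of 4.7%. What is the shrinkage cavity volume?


Formula: V_shrink = V_casting * shrinkage_pct / 100
V_shrink = 5442 cm^3 * 4.7 / 100 = 255.7740 cm^3

255.7740 cm^3


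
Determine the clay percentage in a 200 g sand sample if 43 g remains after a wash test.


Formula: Clay% = (W_total - W_washed) / W_total * 100
Clay mass = 200 - 43 = 157 g
Clay% = 157 / 200 * 100 = 78.5000%


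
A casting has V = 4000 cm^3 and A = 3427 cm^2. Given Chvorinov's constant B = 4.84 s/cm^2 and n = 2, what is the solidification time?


Formula: t_s = B * (V/A)^n  (Chvorinov's rule, n=2)
Modulus M = V/A = 4000/3427 = 1.167202 cm
M^2 = 1.167202^2 = 1.362361 cm^2
t_s = 4.84 * 1.362361 = 6.5938 s

Final answer: 6.5938 s


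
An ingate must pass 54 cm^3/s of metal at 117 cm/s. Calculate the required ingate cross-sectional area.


Formula: A_ingate = Q / v  (continuity equation)
A = 54 cm^3/s / 117 cm/s = 0.4615 cm^2

Final answer: 0.4615 cm^2


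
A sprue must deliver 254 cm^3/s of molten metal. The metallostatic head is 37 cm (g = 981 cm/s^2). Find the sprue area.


Formula: v = sqrt(2*g*h), A = Q/v
Velocity: v = sqrt(2 * 981 * 37) = sqrt(72594) = 269.4327 cm/s
Sprue area: A = Q / v = 254 / 269.4327 = 0.9427 cm^2

Final answer: 0.9427 cm^2


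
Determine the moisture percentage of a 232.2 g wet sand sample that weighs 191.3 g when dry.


Formula: MC = (W_wet - W_dry) / W_wet * 100
Water mass = 232.2 - 191.3 = 40.9 g
MC = 40.9 / 232.2 * 100 = 17.6141%


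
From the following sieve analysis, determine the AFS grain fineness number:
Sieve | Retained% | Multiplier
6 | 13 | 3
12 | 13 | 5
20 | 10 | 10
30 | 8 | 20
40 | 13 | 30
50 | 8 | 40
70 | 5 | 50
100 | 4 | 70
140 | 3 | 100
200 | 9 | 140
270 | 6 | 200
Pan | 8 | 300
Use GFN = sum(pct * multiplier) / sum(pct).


Formula: GFN = sum(pct * multiplier) / sum(pct)
sum(pct * multiplier) = 6764
sum(pct) = 100
GFN = 6764 / 100 = 67.64

Final answer: 67.64


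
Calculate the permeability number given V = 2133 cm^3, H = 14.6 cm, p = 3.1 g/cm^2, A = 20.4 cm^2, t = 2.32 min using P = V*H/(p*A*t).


Formula: Permeability Number P = (V * H) / (p * A * t)
Numerator: V * H = 2133 * 14.6 = 31141.8
Denominator: p * A * t = 3.1 * 20.4 * 2.32 = 146.7168
P = 31141.8 / 146.7168 = 212.2579

Final answer: 212.2579


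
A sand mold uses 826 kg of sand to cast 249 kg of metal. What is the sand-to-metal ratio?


Formula: Sand-to-Metal Ratio = W_sand / W_metal
Ratio = 826 kg / 249 kg = 3.3173

3.3173


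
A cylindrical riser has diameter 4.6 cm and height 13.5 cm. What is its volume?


Formula: V = pi * (D/2)^2 * H  (cylinder volume)
Radius = D/2 = 4.6/2 = 2.3 cm
V = pi * 2.3^2 * 13.5 = 224.3568 cm^3

Answer: 224.3568 cm^3


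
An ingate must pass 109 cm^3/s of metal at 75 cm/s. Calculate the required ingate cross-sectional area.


Formula: A_ingate = Q / v  (continuity equation)
A = 109 cm^3/s / 75 cm/s = 1.4533 cm^2

Answer: 1.4533 cm^2


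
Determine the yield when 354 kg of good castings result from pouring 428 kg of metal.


Formula: Casting Yield = (W_good / W_total) * 100
Yield = (354 kg / 428 kg) * 100 = 82.7103%


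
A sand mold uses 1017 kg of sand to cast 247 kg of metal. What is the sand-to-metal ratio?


Formula: Sand-to-Metal Ratio = W_sand / W_metal
Ratio = 1017 kg / 247 kg = 4.1174

4.1174


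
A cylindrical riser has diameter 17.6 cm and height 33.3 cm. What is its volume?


Formula: V = pi * (D/2)^2 * H  (cylinder volume)
Radius = D/2 = 17.6/2 = 8.8 cm
V = pi * 8.8^2 * 33.3 = 8101.3883 cm^3

8101.3883 cm^3


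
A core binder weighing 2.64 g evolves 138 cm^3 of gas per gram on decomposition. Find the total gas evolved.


Formula: V_gas = W_binder * gas_evolution_rate
V = 2.64 g * 138 cm^3/g = 364.3200 cm^3

364.3200 cm^3


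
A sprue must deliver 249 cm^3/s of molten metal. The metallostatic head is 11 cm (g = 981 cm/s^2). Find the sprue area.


Formula: v = sqrt(2*g*h), A = Q/v
Velocity: v = sqrt(2 * 981 * 11) = sqrt(21582) = 146.9081 cm/s
Sprue area: A = Q / v = 249 / 146.9081 = 1.6949 cm^2

Answer: 1.6949 cm^2


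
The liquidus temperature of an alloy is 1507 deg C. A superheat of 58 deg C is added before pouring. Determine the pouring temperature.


Formula: T_pour = T_melt + Superheat
T_pour = 1507 + 58 = 1565 deg C

Final answer: 1565 deg C


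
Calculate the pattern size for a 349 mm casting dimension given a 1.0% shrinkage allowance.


Formula: L_pattern = L_casting * (1 + shrinkage_rate/100)
Shrinkage factor = 1 + 1.0/100 = 1.01
L_pattern = 349 mm * 1.01 = 352.4900 mm


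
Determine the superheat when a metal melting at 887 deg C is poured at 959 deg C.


Formula: Superheat = T_pour - T_melt
Superheat = 959 - 887 = 72 deg C

Final answer: 72 deg C


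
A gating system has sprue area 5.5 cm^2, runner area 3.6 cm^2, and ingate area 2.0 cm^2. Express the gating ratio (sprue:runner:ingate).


Sprue:Runner:Ingate = 1 : 3.6/5.5 : 2.0/5.5 = 1:0.65:0.36


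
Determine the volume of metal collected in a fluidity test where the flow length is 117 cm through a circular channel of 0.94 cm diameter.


Formula: V = pi * (d/2)^2 * L  (cylinder volume)
Radius = 0.94/2 = 0.47 cm
V = pi * 0.47^2 * 117 = 81.1954 cm^3

81.1954 cm^3


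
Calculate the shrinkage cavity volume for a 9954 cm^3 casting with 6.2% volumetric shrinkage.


Formula: V_shrink = V_casting * shrinkage_pct / 100
V_shrink = 9954 cm^3 * 6.2 / 100 = 617.1480 cm^3

Final answer: 617.1480 cm^3


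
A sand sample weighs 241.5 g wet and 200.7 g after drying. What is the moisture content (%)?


Formula: MC = (W_wet - W_dry) / W_wet * 100
Water mass = 241.5 - 200.7 = 40.8 g
MC = 40.8 / 241.5 * 100 = 16.8944%


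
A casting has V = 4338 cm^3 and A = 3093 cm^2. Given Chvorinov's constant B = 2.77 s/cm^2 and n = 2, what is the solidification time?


Formula: t_s = B * (V/A)^n  (Chvorinov's rule, n=2)
Modulus M = V/A = 4338/3093 = 1.402522 cm
M^2 = 1.402522^2 = 1.967068 cm^2
t_s = 2.77 * 1.967068 = 5.4488 s

Final answer: 5.4488 s


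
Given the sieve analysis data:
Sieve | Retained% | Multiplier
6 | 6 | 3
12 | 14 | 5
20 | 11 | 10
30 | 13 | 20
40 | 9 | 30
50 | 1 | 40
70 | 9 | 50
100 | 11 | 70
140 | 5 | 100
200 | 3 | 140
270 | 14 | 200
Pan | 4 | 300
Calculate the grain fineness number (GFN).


Formula: GFN = sum(pct * multiplier) / sum(pct)
sum(pct * multiplier) = 6908
sum(pct) = 100
GFN = 6908 / 100 = 69.08

Final answer: 69.08


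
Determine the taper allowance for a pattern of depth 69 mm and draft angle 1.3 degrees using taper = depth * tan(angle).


Formula: taper = depth * tan(draft_angle)
tan(1.3 deg) = 0.0226932
taper = 69 mm * 0.0226932 = 1.5658 mm


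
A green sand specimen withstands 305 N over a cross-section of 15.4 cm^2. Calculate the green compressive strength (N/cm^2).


Formula: Compressive Strength = Force / Area
Strength = 305 N / 15.4 cm^2 = 19.8052 N/cm^2

19.8052 N/cm^2


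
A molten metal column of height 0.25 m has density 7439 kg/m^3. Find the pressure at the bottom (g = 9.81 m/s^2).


Formula: P = rho * g * h
rho * g = 7439 * 9.81 = 72976.59 N/m^3
P = 72976.59 * 0.25 = 18244.1475 Pa


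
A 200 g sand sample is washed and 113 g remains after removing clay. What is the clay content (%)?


Formula: Clay% = (W_total - W_washed) / W_total * 100
Clay mass = 200 - 113 = 87 g
Clay% = 87 / 200 * 100 = 43.5000%


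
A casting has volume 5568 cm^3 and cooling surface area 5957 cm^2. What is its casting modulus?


Formula: Casting Modulus M = V / A
M = 5568 cm^3 / 5957 cm^2 = 0.9347 cm

Final answer: 0.9347 cm


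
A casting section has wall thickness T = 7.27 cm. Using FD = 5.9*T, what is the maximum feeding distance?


Formula: FD = 5.9 * T  (riser feeding-distance rule)
FD = 5.9 * 7.27 cm = 42.8930 cm


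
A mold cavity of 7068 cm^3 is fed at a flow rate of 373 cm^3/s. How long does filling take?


Formula: t_fill = V_mold / Q_flow
t = 7068 cm^3 / 373 cm^3/s = 18.9491 s

Final answer: 18.9491 s


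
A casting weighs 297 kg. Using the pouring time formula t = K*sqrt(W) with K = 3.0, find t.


Formula: t = K * sqrt(W)
sqrt(W) = sqrt(297) = 17.23369
t = 3.0 * 17.23369 = 51.7011 s

51.7011 s


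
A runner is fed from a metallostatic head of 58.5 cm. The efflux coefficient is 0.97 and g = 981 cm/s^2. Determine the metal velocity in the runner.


Formula: v = Cd * sqrt(2 * g * h)  (Torricelli with discharge coefficient)
2*g*h = 2 * 981 * 58.5 = 114777.0 cm^2/s^2
sqrt(114777.0) = 338.78754 cm/s
v = 0.97 * 338.78754 = 328.6239 cm/s

Answer: 328.6239 cm/s


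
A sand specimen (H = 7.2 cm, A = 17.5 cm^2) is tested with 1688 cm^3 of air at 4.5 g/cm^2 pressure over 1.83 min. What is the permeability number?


Formula: Permeability Number P = (V * H) / (p * A * t)
Numerator: V * H = 1688 * 7.2 = 12153.6
Denominator: p * A * t = 4.5 * 17.5 * 1.83 = 144.1125
P = 12153.6 / 144.1125 = 84.3341

84.3341


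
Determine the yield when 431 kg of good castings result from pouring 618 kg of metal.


Formula: Casting Yield = (W_good / W_total) * 100
Yield = (431 kg / 618 kg) * 100 = 69.7411%

Final answer: 69.7411%


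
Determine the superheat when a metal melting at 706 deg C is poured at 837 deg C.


Formula: Superheat = T_pour - T_melt
Superheat = 837 - 706 = 131 deg C

Answer: 131 deg C


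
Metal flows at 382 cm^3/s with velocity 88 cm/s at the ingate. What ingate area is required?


Formula: A_ingate = Q / v  (continuity equation)
A = 382 cm^3/s / 88 cm/s = 4.3409 cm^2

Final answer: 4.3409 cm^2


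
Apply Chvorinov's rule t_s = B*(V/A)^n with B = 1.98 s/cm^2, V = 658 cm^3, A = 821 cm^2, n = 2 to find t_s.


Formula: t_s = B * (V/A)^n  (Chvorinov's rule, n=2)
Modulus M = V/A = 658/821 = 0.801462 cm
M^2 = 0.801462^2 = 0.642341 cm^2
t_s = 1.98 * 0.642341 = 1.2718 s

Final answer: 1.2718 s


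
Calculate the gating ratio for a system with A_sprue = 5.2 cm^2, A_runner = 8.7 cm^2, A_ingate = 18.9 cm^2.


Sprue:Runner:Ingate = 1 : 8.7/5.2 : 18.9/5.2 = 1:1.67:3.63

Final answer: 1:1.67:3.63


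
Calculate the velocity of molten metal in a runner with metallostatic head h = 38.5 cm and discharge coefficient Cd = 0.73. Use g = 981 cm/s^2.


Formula: v = Cd * sqrt(2 * g * h)  (Torricelli with discharge coefficient)
2*g*h = 2 * 981 * 38.5 = 75537.0 cm^2/s^2
sqrt(75537.0) = 274.83995 cm/s
v = 0.73 * 274.83995 = 200.6332 cm/s

200.6332 cm/s


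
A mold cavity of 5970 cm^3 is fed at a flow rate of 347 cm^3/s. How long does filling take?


Formula: t_fill = V_mold / Q_flow
t = 5970 cm^3 / 347 cm^3/s = 17.2046 s

Final answer: 17.2046 s


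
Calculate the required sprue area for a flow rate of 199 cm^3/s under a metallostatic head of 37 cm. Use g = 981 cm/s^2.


Formula: v = sqrt(2*g*h), A = Q/v
Velocity: v = sqrt(2 * 981 * 37) = sqrt(72594) = 269.4327 cm/s
Sprue area: A = Q / v = 199 / 269.4327 = 0.7386 cm^2

0.7386 cm^2


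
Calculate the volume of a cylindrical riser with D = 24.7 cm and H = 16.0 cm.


Formula: V = pi * (D/2)^2 * H  (cylinder volume)
Radius = D/2 = 24.7/2 = 12.35 cm
V = pi * 12.35^2 * 16.0 = 7666.6170 cm^3

Answer: 7666.6170 cm^3


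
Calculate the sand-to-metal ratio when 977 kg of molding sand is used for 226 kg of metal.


Formula: Sand-to-Metal Ratio = W_sand / W_metal
Ratio = 977 kg / 226 kg = 4.3230


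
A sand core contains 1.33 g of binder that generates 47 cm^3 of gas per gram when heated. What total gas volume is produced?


Formula: V_gas = W_binder * gas_evolution_rate
V = 1.33 g * 47 cm^3/g = 62.5100 cm^3

62.5100 cm^3


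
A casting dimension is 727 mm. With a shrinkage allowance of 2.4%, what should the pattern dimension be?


Formula: L_pattern = L_casting * (1 + shrinkage_rate/100)
Shrinkage factor = 1 + 2.4/100 = 1.024
L_pattern = 727 mm * 1.024 = 744.4480 mm

Final answer: 744.4480 mm


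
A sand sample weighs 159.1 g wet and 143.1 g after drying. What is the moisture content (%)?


Formula: MC = (W_wet - W_dry) / W_wet * 100
Water mass = 159.1 - 143.1 = 16.0 g
MC = 16.0 / 159.1 * 100 = 10.0566%


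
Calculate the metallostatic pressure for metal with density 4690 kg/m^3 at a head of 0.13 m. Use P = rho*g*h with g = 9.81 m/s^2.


Formula: P = rho * g * h
rho * g = 4690 * 9.81 = 46008.9 N/m^3
P = 46008.9 * 0.13 = 5981.1570 Pa

Final answer: 5981.1570 Pa


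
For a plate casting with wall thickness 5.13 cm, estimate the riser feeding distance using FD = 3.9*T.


Formula: FD = 3.9 * T  (riser feeding-distance rule)
FD = 3.9 * 5.13 cm = 20.0070 cm

Answer: 20.0070 cm


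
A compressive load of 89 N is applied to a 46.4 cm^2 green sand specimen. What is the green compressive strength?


Formula: Compressive Strength = Force / Area
Strength = 89 N / 46.4 cm^2 = 1.9181 N/cm^2

Final answer: 1.9181 N/cm^2


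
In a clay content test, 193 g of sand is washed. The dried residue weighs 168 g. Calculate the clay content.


Formula: Clay% = (W_total - W_washed) / W_total * 100
Clay mass = 193 - 168 = 25 g
Clay% = 25 / 193 * 100 = 12.9534%

Final answer: 12.9534%


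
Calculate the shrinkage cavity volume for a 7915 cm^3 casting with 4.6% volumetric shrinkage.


Formula: V_shrink = V_casting * shrinkage_pct / 100
V_shrink = 7915 cm^3 * 4.6 / 100 = 364.0900 cm^3

364.0900 cm^3


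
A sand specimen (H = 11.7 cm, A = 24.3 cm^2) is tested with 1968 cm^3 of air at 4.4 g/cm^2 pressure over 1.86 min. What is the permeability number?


Formula: Permeability Number P = (V * H) / (p * A * t)
Numerator: V * H = 1968 * 11.7 = 23025.6
Denominator: p * A * t = 4.4 * 24.3 * 1.86 = 198.8712
P = 23025.6 / 198.8712 = 115.7815


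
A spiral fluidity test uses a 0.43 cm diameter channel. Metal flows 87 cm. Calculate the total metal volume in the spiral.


Formula: V = pi * (d/2)^2 * L  (cylinder volume)
Radius = 0.43/2 = 0.215 cm
V = pi * 0.215^2 * 87 = 12.6342 cm^3


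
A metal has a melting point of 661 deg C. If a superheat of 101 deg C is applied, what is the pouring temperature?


Formula: T_pour = T_melt + Superheat
T_pour = 661 + 101 = 762 deg C

Answer: 762 deg C


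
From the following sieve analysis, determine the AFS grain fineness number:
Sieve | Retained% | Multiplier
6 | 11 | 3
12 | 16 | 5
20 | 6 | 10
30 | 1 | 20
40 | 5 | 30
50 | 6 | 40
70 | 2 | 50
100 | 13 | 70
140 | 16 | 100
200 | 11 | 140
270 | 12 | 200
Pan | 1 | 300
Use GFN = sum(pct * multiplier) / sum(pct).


Formula: GFN = sum(pct * multiplier) / sum(pct)
sum(pct * multiplier) = 7433
sum(pct) = 100
GFN = 7433 / 100 = 74.33

74.33


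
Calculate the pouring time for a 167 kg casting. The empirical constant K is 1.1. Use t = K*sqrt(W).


Formula: t = K * sqrt(W)
sqrt(W) = sqrt(167) = 12.92285
t = 1.1 * 12.92285 = 14.2151 s

Answer: 14.2151 s


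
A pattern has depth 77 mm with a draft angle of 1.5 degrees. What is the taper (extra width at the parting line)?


Formula: taper = depth * tan(draft_angle)
tan(1.5 deg) = 0.0261859
taper = 77 mm * 0.0261859 = 2.0163 mm

2.0163 mm


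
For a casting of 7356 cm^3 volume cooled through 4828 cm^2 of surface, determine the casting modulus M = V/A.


Formula: Casting Modulus M = V / A
M = 7356 cm^3 / 4828 cm^2 = 1.5236 cm

Final answer: 1.5236 cm


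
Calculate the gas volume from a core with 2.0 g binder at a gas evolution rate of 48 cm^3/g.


Formula: V_gas = W_binder * gas_evolution_rate
V = 2.0 g * 48 cm^3/g = 96.0000 cm^3

Answer: 96.0000 cm^3


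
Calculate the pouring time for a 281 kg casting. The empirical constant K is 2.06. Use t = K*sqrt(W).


Formula: t = K * sqrt(W)
sqrt(W) = sqrt(281) = 16.76305
t = 2.06 * 16.76305 = 34.5319 s

34.5319 s


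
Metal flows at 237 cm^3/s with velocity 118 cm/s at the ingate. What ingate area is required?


Formula: A_ingate = Q / v  (continuity equation)
A = 237 cm^3/s / 118 cm/s = 2.0085 cm^2

Answer: 2.0085 cm^2


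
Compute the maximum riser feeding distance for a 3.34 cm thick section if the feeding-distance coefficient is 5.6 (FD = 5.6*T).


Formula: FD = 5.6 * T  (riser feeding-distance rule)
FD = 5.6 * 3.34 cm = 18.7040 cm

18.7040 cm


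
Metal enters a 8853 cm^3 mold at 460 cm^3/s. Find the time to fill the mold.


Formula: t_fill = V_mold / Q_flow
t = 8853 cm^3 / 460 cm^3/s = 19.2457 s


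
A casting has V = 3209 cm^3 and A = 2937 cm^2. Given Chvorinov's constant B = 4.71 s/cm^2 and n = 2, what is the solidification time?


Formula: t_s = B * (V/A)^n  (Chvorinov's rule, n=2)
Modulus M = V/A = 3209/2937 = 1.092612 cm
M^2 = 1.092612^2 = 1.193801 cm^2
t_s = 4.71 * 1.193801 = 5.6228 s

Final answer: 5.6228 s


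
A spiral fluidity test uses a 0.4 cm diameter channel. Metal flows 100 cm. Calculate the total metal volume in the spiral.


Formula: V = pi * (d/2)^2 * L  (cylinder volume)
Radius = 0.4/2 = 0.2 cm
V = pi * 0.2^2 * 100 = 12.5664 cm^3

Final answer: 12.5664 cm^3


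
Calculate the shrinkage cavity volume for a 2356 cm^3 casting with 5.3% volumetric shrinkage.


Formula: V_shrink = V_casting * shrinkage_pct / 100
V_shrink = 2356 cm^3 * 5.3 / 100 = 124.8680 cm^3

Final answer: 124.8680 cm^3


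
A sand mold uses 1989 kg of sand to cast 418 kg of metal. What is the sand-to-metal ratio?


Formula: Sand-to-Metal Ratio = W_sand / W_metal
Ratio = 1989 kg / 418 kg = 4.7584

Answer: 4.7584


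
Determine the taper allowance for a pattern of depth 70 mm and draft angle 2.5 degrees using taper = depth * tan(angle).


Formula: taper = depth * tan(draft_angle)
tan(2.5 deg) = 0.0436609
taper = 70 mm * 0.0436609 = 3.0563 mm

Answer: 3.0563 mm


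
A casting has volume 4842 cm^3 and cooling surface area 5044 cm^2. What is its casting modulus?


Formula: Casting Modulus M = V / A
M = 4842 cm^3 / 5044 cm^2 = 0.9600 cm

Answer: 0.9600 cm


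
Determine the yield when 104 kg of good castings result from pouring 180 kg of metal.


Formula: Casting Yield = (W_good / W_total) * 100
Yield = (104 kg / 180 kg) * 100 = 57.7778%

Answer: 57.7778%


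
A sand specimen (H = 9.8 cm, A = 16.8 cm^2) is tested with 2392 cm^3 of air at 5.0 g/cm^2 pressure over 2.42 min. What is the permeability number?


Formula: Permeability Number P = (V * H) / (p * A * t)
Numerator: V * H = 2392 * 9.8 = 23441.6
Denominator: p * A * t = 5.0 * 16.8 * 2.42 = 203.28
P = 23441.6 / 203.28 = 115.3168

Final answer: 115.3168


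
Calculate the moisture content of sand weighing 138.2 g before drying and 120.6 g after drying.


Formula: MC = (W_wet - W_dry) / W_wet * 100
Water mass = 138.2 - 120.6 = 17.6 g
MC = 17.6 / 138.2 * 100 = 12.7352%


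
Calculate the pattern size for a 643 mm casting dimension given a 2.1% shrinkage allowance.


Formula: L_pattern = L_casting * (1 + shrinkage_rate/100)
Shrinkage factor = 1 + 2.1/100 = 1.021
L_pattern = 643 mm * 1.021 = 656.5030 mm

656.5030 mm


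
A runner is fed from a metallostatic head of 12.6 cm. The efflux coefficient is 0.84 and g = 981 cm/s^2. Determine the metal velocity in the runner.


Formula: v = Cd * sqrt(2 * g * h)  (Torricelli with discharge coefficient)
2*g*h = 2 * 981 * 12.6 = 24721.2 cm^2/s^2
sqrt(24721.2) = 157.22977 cm/s
v = 0.84 * 157.22977 = 132.0730 cm/s


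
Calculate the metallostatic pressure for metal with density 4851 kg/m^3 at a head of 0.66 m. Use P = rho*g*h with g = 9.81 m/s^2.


Formula: P = rho * g * h
rho * g = 4851 * 9.81 = 47588.31 N/m^3
P = 47588.31 * 0.66 = 31408.2846 Pa

Answer: 31408.2846 Pa


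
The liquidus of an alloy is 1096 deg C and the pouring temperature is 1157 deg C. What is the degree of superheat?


Formula: Superheat = T_pour - T_melt
Superheat = 1157 - 1096 = 61 deg C

Answer: 61 deg C


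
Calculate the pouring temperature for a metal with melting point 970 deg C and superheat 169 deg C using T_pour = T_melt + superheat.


Formula: T_pour = T_melt + Superheat
T_pour = 970 + 169 = 1139 deg C

Answer: 1139 deg C


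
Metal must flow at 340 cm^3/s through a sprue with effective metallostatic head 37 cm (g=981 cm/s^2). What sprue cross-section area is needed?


Formula: v = sqrt(2*g*h), A = Q/v
Velocity: v = sqrt(2 * 981 * 37) = sqrt(72594) = 269.4327 cm/s
Sprue area: A = Q / v = 340 / 269.4327 = 1.2619 cm^2

1.2619 cm^2


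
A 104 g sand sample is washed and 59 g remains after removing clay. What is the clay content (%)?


Formula: Clay% = (W_total - W_washed) / W_total * 100
Clay mass = 104 - 59 = 45 g
Clay% = 45 / 104 * 100 = 43.2692%

Answer: 43.2692%


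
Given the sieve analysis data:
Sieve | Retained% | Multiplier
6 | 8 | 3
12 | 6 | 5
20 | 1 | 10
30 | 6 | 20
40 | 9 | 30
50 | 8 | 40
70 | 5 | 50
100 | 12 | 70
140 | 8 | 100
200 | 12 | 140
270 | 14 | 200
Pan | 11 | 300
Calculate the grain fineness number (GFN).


Formula: GFN = sum(pct * multiplier) / sum(pct)
sum(pct * multiplier) = 10444
sum(pct) = 100
GFN = 10444 / 100 = 104.44


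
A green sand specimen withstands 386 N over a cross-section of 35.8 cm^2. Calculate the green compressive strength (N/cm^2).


Formula: Compressive Strength = Force / Area
Strength = 386 N / 35.8 cm^2 = 10.7821 N/cm^2

Final answer: 10.7821 N/cm^2


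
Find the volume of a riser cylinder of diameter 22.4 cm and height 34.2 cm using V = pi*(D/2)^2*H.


Formula: V = pi * (D/2)^2 * H  (cylinder volume)
Radius = D/2 = 22.4/2 = 11.2 cm
V = pi * 11.2^2 * 34.2 = 13477.5833 cm^3

13477.5833 cm^3


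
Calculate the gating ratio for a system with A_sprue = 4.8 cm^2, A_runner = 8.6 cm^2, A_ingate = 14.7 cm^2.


Sprue:Runner:Ingate = 1 : 8.6/4.8 : 14.7/4.8 = 1:1.79:3.06


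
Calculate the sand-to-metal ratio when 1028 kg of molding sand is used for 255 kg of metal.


Formula: Sand-to-Metal Ratio = W_sand / W_metal
Ratio = 1028 kg / 255 kg = 4.0314

Final answer: 4.0314


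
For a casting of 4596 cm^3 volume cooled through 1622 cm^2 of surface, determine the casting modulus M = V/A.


Formula: Casting Modulus M = V / A
M = 4596 cm^3 / 1622 cm^2 = 2.8335 cm


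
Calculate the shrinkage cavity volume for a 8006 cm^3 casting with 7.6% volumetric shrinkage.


Formula: V_shrink = V_casting * shrinkage_pct / 100
V_shrink = 8006 cm^3 * 7.6 / 100 = 608.4560 cm^3

Answer: 608.4560 cm^3


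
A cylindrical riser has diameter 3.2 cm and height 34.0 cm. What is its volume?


Formula: V = pi * (D/2)^2 * H  (cylinder volume)
Radius = D/2 = 3.2/2 = 1.6 cm
V = pi * 1.6^2 * 34.0 = 273.4442 cm^3

Final answer: 273.4442 cm^3


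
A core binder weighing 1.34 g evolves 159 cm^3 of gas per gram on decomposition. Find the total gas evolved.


Formula: V_gas = W_binder * gas_evolution_rate
V = 1.34 g * 159 cm^3/g = 213.0600 cm^3

Answer: 213.0600 cm^3


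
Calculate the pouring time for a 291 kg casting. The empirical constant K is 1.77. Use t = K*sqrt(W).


Formula: t = K * sqrt(W)
sqrt(W) = sqrt(291) = 17.05872
t = 1.77 * 17.05872 = 30.1939 s

30.1939 s


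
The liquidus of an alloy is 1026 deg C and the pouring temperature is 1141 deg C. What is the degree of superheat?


Formula: Superheat = T_pour - T_melt
Superheat = 1141 - 1026 = 115 deg C

Answer: 115 deg C


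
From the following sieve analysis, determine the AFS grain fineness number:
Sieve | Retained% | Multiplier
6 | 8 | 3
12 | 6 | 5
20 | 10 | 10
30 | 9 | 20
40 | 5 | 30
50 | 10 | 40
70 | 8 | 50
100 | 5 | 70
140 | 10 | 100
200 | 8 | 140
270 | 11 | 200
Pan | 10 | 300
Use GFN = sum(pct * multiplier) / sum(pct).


Formula: GFN = sum(pct * multiplier) / sum(pct)
sum(pct * multiplier) = 8954
sum(pct) = 100
GFN = 8954 / 100 = 89.54

89.54


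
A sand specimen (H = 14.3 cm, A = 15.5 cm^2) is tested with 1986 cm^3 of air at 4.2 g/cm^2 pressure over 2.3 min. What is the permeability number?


Formula: Permeability Number P = (V * H) / (p * A * t)
Numerator: V * H = 1986 * 14.3 = 28399.8
Denominator: p * A * t = 4.2 * 15.5 * 2.3 = 149.73
P = 28399.8 / 149.73 = 189.6734

Answer: 189.6734


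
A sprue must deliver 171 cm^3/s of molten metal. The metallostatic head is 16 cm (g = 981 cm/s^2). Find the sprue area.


Formula: v = sqrt(2*g*h), A = Q/v
Velocity: v = sqrt(2 * 981 * 16) = sqrt(31392) = 177.1779 cm/s
Sprue area: A = Q / v = 171 / 177.1779 = 0.9651 cm^2

Final answer: 0.9651 cm^2


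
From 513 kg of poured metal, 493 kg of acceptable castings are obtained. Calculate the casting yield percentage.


Formula: Casting Yield = (W_good / W_total) * 100
Yield = (493 kg / 513 kg) * 100 = 96.1014%


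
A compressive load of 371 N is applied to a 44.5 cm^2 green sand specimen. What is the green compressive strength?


Formula: Compressive Strength = Force / Area
Strength = 371 N / 44.5 cm^2 = 8.3371 N/cm^2

8.3371 N/cm^2


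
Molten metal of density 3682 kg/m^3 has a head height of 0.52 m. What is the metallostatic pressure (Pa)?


Formula: P = rho * g * h
rho * g = 3682 * 9.81 = 36120.42 N/m^3
P = 36120.42 * 0.52 = 18782.6184 Pa

18782.6184 Pa


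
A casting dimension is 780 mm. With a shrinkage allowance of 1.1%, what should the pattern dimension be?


Formula: L_pattern = L_casting * (1 + shrinkage_rate/100)
Shrinkage factor = 1 + 1.1/100 = 1.011
L_pattern = 780 mm * 1.011 = 788.5800 mm

788.5800 mm


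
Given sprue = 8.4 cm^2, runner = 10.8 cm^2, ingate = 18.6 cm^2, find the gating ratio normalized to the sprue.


Sprue:Runner:Ingate = 1 : 10.8/8.4 : 18.6/8.4 = 1:1.29:2.21

Answer: 1:1.29:2.21


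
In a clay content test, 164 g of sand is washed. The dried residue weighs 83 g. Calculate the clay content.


Formula: Clay% = (W_total - W_washed) / W_total * 100
Clay mass = 164 - 83 = 81 g
Clay% = 81 / 164 * 100 = 49.3902%


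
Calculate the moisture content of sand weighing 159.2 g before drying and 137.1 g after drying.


Formula: MC = (W_wet - W_dry) / W_wet * 100
Water mass = 159.2 - 137.1 = 22.1 g
MC = 22.1 / 159.2 * 100 = 13.8819%

Final answer: 13.8819%


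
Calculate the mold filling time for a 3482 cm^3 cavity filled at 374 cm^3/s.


Formula: t_fill = V_mold / Q_flow
t = 3482 cm^3 / 374 cm^3/s = 9.3102 s

9.3102 s


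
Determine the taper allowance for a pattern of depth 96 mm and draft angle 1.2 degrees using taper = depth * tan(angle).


Formula: taper = depth * tan(draft_angle)
tan(1.2 deg) = 0.0209470
taper = 96 mm * 0.0209470 = 2.0109 mm

Final answer: 2.0109 mm


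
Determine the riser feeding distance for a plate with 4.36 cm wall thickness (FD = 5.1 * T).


Formula: FD = 5.1 * T  (riser feeding-distance rule)
FD = 5.1 * 4.36 cm = 22.2360 cm


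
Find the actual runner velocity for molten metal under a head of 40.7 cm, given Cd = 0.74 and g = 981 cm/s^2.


Formula: v = Cd * sqrt(2 * g * h)  (Torricelli with discharge coefficient)
2*g*h = 2 * 981 * 40.7 = 79853.4 cm^2/s^2
sqrt(79853.4) = 282.58344 cm/s
v = 0.74 * 282.58344 = 209.1117 cm/s

Answer: 209.1117 cm/s


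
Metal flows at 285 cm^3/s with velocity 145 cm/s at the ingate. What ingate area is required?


Formula: A_ingate = Q / v  (continuity equation)
A = 285 cm^3/s / 145 cm/s = 1.9655 cm^2


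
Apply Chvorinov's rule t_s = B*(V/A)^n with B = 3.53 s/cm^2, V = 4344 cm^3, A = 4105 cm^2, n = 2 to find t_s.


Formula: t_s = B * (V/A)^n  (Chvorinov's rule, n=2)
Modulus M = V/A = 4344/4105 = 1.058222 cm
M^2 = 1.058222^2 = 1.119834 cm^2
t_s = 3.53 * 1.119834 = 3.9530 s

3.9530 s


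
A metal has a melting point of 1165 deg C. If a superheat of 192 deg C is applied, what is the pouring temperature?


Formula: T_pour = T_melt + Superheat
T_pour = 1165 + 192 = 1357 deg C


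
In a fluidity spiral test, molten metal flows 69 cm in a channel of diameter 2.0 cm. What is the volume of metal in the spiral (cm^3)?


Formula: V = pi * (d/2)^2 * L  (cylinder volume)
Radius = 2.0/2 = 1.0 cm
V = pi * 1.0^2 * 69 = 216.7699 cm^3


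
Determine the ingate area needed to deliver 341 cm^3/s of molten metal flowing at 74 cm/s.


Formula: A_ingate = Q / v  (continuity equation)
A = 341 cm^3/s / 74 cm/s = 4.6081 cm^2

Final answer: 4.6081 cm^2


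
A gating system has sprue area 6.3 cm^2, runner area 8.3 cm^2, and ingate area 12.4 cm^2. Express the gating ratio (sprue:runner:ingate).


Sprue:Runner:Ingate = 1 : 8.3/6.3 : 12.4/6.3 = 1:1.32:1.97

Answer: 1:1.32:1.97


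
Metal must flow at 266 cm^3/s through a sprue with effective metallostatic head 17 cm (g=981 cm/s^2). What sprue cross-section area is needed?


Formula: v = sqrt(2*g*h), A = Q/v
Velocity: v = sqrt(2 * 981 * 17) = sqrt(33354) = 182.6308 cm/s
Sprue area: A = Q / v = 266 / 182.6308 = 1.4565 cm^2

1.4565 cm^2


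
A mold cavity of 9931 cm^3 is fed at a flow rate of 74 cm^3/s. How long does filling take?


Formula: t_fill = V_mold / Q_flow
t = 9931 cm^3 / 74 cm^3/s = 134.2027 s

Final answer: 134.2027 s


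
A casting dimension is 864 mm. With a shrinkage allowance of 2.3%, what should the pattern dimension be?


Formula: L_pattern = L_casting * (1 + shrinkage_rate/100)
Shrinkage factor = 1 + 2.3/100 = 1.023
L_pattern = 864 mm * 1.023 = 883.8720 mm

Final answer: 883.8720 mm


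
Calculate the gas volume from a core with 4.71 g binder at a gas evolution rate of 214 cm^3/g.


Formula: V_gas = W_binder * gas_evolution_rate
V = 4.71 g * 214 cm^3/g = 1007.9400 cm^3

Final answer: 1007.9400 cm^3


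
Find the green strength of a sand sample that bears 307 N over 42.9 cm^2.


Formula: Compressive Strength = Force / Area
Strength = 307 N / 42.9 cm^2 = 7.1562 N/cm^2

7.1562 N/cm^2


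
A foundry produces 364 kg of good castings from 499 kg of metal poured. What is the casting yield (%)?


Formula: Casting Yield = (W_good / W_total) * 100
Yield = (364 kg / 499 kg) * 100 = 72.9459%

72.9459%


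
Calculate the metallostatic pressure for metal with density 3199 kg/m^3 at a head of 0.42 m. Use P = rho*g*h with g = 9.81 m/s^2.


Formula: P = rho * g * h
rho * g = 3199 * 9.81 = 31382.19 N/m^3
P = 31382.19 * 0.42 = 13180.5198 Pa

Answer: 13180.5198 Pa


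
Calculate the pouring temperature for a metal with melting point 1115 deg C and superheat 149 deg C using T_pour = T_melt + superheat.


Formula: T_pour = T_melt + Superheat
T_pour = 1115 + 149 = 1264 deg C


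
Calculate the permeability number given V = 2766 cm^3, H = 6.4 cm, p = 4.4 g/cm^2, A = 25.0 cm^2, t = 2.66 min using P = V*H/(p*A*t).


Formula: Permeability Number P = (V * H) / (p * A * t)
Numerator: V * H = 2766 * 6.4 = 17702.4
Denominator: p * A * t = 4.4 * 25.0 * 2.66 = 292.6
P = 17702.4 / 292.6 = 60.5003

Answer: 60.5003


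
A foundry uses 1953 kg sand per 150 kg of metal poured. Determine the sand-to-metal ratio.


Formula: Sand-to-Metal Ratio = W_sand / W_metal
Ratio = 1953 kg / 150 kg = 13.0200

13.0200


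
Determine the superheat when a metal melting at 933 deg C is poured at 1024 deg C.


Formula: Superheat = T_pour - T_melt
Superheat = 1024 - 933 = 91 deg C

Final answer: 91 deg C


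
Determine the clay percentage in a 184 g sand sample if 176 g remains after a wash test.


Formula: Clay% = (W_total - W_washed) / W_total * 100
Clay mass = 184 - 176 = 8 g
Clay% = 8 / 184 * 100 = 4.3478%


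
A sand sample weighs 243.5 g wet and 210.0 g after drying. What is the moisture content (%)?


Formula: MC = (W_wet - W_dry) / W_wet * 100
Water mass = 243.5 - 210.0 = 33.5 g
MC = 33.5 / 243.5 * 100 = 13.7577%

Final answer: 13.7577%


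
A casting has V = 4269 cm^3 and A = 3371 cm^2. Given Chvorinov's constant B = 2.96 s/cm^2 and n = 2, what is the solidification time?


Formula: t_s = B * (V/A)^n  (Chvorinov's rule, n=2)
Modulus M = V/A = 4269/3371 = 1.266390 cm
M^2 = 1.266390^2 = 1.603744 cm^2
t_s = 2.96 * 1.603744 = 4.7471 s

4.7471 s


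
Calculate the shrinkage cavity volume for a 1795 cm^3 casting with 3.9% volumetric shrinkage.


Formula: V_shrink = V_casting * shrinkage_pct / 100
V_shrink = 1795 cm^3 * 3.9 / 100 = 70.0050 cm^3


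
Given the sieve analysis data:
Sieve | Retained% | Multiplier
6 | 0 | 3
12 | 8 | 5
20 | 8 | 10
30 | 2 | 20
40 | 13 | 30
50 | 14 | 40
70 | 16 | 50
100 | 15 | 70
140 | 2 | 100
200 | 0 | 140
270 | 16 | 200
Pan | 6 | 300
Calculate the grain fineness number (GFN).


Formula: GFN = sum(pct * multiplier) / sum(pct)
sum(pct * multiplier) = 8160
sum(pct) = 100
GFN = 8160 / 100 = 81.60

Answer: 81.60


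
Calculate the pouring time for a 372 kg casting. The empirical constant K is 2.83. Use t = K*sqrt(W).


Formula: t = K * sqrt(W)
sqrt(W) = sqrt(372) = 19.28730
t = 2.83 * 19.28730 = 54.5831 s


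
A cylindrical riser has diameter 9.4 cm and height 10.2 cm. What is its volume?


Formula: V = pi * (D/2)^2 * H  (cylinder volume)
Radius = D/2 = 9.4/2 = 4.7 cm
V = pi * 4.7^2 * 10.2 = 707.8574 cm^3

707.8574 cm^3


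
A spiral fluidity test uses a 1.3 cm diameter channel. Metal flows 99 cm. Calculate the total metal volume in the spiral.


Formula: V = pi * (d/2)^2 * L  (cylinder volume)
Radius = 1.3/2 = 0.65 cm
V = pi * 0.65^2 * 99 = 131.4050 cm^3

Answer: 131.4050 cm^3


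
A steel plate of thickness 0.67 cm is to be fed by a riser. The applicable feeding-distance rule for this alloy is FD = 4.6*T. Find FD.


Formula: FD = 4.6 * T  (riser feeding-distance rule)
FD = 4.6 * 0.67 cm = 3.0820 cm

3.0820 cm


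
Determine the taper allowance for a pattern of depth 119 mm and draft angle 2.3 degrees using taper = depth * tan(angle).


Formula: taper = depth * tan(draft_angle)
tan(2.3 deg) = 0.0401641
taper = 119 mm * 0.0401641 = 4.7795 mm

Final answer: 4.7795 mm


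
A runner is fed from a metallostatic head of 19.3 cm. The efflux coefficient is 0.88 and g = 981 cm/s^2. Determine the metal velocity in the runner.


Formula: v = Cd * sqrt(2 * g * h)  (Torricelli with discharge coefficient)
2*g*h = 2 * 981 * 19.3 = 37866.6 cm^2/s^2
sqrt(37866.6) = 194.59342 cm/s
v = 0.88 * 194.59342 = 171.2422 cm/s

Final answer: 171.2422 cm/s


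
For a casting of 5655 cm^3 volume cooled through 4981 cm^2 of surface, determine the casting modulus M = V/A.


Formula: Casting Modulus M = V / A
M = 5655 cm^3 / 4981 cm^2 = 1.1353 cm

Final answer: 1.1353 cm


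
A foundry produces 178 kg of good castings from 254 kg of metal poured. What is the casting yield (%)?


Formula: Casting Yield = (W_good / W_total) * 100
Yield = (178 kg / 254 kg) * 100 = 70.0787%

Final answer: 70.0787%


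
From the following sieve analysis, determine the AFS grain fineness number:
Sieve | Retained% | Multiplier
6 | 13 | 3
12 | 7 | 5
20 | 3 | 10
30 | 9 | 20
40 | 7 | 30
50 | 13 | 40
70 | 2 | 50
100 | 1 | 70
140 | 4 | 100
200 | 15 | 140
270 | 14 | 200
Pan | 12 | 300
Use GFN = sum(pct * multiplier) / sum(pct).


Formula: GFN = sum(pct * multiplier) / sum(pct)
sum(pct * multiplier) = 10084
sum(pct) = 100
GFN = 10084 / 100 = 100.84

100.84


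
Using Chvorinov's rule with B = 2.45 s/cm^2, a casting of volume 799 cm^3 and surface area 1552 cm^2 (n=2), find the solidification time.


Formula: t_s = B * (V/A)^n  (Chvorinov's rule, n=2)
Modulus M = V/A = 799/1552 = 0.514820 cm
M^2 = 0.514820^2 = 0.265040 cm^2
t_s = 2.45 * 0.265040 = 0.6493 s

Answer: 0.6493 s


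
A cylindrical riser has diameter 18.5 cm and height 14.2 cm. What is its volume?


Formula: V = pi * (D/2)^2 * H  (cylinder volume)
Radius = D/2 = 18.5/2 = 9.25 cm
V = pi * 9.25^2 * 14.2 = 3816.9958 cm^3

3816.9958 cm^3


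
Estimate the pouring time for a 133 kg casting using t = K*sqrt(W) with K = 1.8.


Formula: t = K * sqrt(W)
sqrt(W) = sqrt(133) = 11.53256
t = 1.8 * 11.53256 = 20.7586 s

Final answer: 20.7586 s


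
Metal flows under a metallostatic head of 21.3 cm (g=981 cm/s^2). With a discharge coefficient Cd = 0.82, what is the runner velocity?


Formula: v = Cd * sqrt(2 * g * h)  (Torricelli with discharge coefficient)
2*g*h = 2 * 981 * 21.3 = 41790.6 cm^2/s^2
sqrt(41790.6) = 204.42749 cm/s
v = 0.82 * 204.42749 = 167.6305 cm/s


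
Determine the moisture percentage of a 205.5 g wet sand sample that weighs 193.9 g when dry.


Formula: MC = (W_wet - W_dry) / W_wet * 100
Water mass = 205.5 - 193.9 = 11.6 g
MC = 11.6 / 205.5 * 100 = 5.6448%

Final answer: 5.6448%


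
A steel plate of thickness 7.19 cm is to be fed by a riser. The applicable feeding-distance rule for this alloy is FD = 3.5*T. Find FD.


Formula: FD = 3.5 * T  (riser feeding-distance rule)
FD = 3.5 * 7.19 cm = 25.1650 cm


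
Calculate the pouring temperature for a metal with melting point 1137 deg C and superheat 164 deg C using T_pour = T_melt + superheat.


Formula: T_pour = T_melt + Superheat
T_pour = 1137 + 164 = 1301 deg C


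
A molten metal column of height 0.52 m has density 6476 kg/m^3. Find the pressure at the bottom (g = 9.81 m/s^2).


Formula: P = rho * g * h
rho * g = 6476 * 9.81 = 63529.56 N/m^3
P = 63529.56 * 0.52 = 33035.3712 Pa

Answer: 33035.3712 Pa


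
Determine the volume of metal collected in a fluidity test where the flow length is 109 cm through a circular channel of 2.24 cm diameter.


Formula: V = pi * (d/2)^2 * L  (cylinder volume)
Radius = 2.24/2 = 1.12 cm
V = pi * 1.12^2 * 109 = 429.5487 cm^3

429.5487 cm^3


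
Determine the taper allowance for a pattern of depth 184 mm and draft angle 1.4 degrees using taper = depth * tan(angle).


Formula: taper = depth * tan(draft_angle)
tan(1.4 deg) = 0.0244395
taper = 184 mm * 0.0244395 = 4.4969 mm

4.4969 mm


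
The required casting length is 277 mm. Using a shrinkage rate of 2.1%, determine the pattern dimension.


Formula: L_pattern = L_casting * (1 + shrinkage_rate/100)
Shrinkage factor = 1 + 2.1/100 = 1.021
L_pattern = 277 mm * 1.021 = 282.8170 mm


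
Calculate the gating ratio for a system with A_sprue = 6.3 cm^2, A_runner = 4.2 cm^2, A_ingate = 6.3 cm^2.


Sprue:Runner:Ingate = 1 : 4.2/6.3 : 6.3/6.3 = 1:0.67:1.00

1:0.67:1.00


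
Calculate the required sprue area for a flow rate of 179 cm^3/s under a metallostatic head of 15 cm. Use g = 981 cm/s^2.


Formula: v = sqrt(2*g*h), A = Q/v
Velocity: v = sqrt(2 * 981 * 15) = sqrt(29430) = 171.5517 cm/s
Sprue area: A = Q / v = 179 / 171.5517 = 1.0434 cm^2


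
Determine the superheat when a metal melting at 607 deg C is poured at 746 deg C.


Formula: Superheat = T_pour - T_melt
Superheat = 746 - 607 = 139 deg C

Answer: 139 deg C


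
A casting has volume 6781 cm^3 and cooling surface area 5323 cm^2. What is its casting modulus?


Formula: Casting Modulus M = V / A
M = 6781 cm^3 / 5323 cm^2 = 1.2739 cm


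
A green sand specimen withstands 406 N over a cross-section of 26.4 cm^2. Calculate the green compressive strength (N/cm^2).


Formula: Compressive Strength = Force / Area
Strength = 406 N / 26.4 cm^2 = 15.3788 N/cm^2

15.3788 N/cm^2
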